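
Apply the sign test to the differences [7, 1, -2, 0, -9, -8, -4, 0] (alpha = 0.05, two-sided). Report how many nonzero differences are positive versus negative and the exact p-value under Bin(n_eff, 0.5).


Step 1: Discard zero differences. Original n = 8; n_eff = number of nonzero differences = 6.
Nonzero differences (with sign): +7, +1, -2, -9, -8, -4
Step 2: Count signs: positive = 2, negative = 4.
Step 3: Under H0: P(positive) = 0.5, so the number of positives S ~ Bin(6, 0.5).
Step 4: Two-sided exact p-value = sum of Bin(6,0.5) probabilities at or below the observed probability = 0.687500.
Step 5: alpha = 0.05. fail to reject H0.

n_eff = 6, pos = 2, neg = 4, p = 0.687500, fail to reject H0.


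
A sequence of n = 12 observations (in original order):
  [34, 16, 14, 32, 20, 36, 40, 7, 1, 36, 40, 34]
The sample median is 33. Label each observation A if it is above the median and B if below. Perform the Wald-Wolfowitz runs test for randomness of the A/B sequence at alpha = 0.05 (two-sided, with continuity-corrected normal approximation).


Step 1: Compute median = 33; label A = above, B = below.
Labels in order: ABBBBAABBAAA  (n_A = 6, n_B = 6)
Step 2: Count runs R = 5.
Step 3: Under H0 (random ordering), E[R] = 2*n_A*n_B/(n_A+n_B) + 1 = 2*6*6/12 + 1 = 7.0000.
        Var[R] = 2*n_A*n_B*(2*n_A*n_B - n_A - n_B) / ((n_A+n_B)^2 * (n_A+n_B-1)) = 4320/1584 = 2.7273.
        SD[R] = 1.6514.
Step 4: Continuity-corrected z = (R + 0.5 - E[R]) / SD[R] = (5 + 0.5 - 7.0000) / 1.6514 = -0.9083.
Step 5: Two-sided p-value via normal approximation = 2*(1 - Phi(|z|)) = 0.363722.
Step 6: alpha = 0.05. fail to reject H0.

R = 5, z = -0.9083, p = 0.363722, fail to reject H0.


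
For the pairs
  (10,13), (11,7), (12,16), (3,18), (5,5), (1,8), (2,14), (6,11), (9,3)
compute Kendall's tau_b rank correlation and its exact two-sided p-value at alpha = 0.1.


Step 1: Enumerate the 36 unordered pairs (i,j) with i<j and classify each by sign(x_j-x_i) * sign(y_j-y_i).
  (1,2):dx=+1,dy=-6->D; (1,3):dx=+2,dy=+3->C; (1,4):dx=-7,dy=+5->D; (1,5):dx=-5,dy=-8->C
  (1,6):dx=-9,dy=-5->C; (1,7):dx=-8,dy=+1->D; (1,8):dx=-4,dy=-2->C; (1,9):dx=-1,dy=-10->C
  (2,3):dx=+1,dy=+9->C; (2,4):dx=-8,dy=+11->D; (2,5):dx=-6,dy=-2->C; (2,6):dx=-10,dy=+1->D
  (2,7):dx=-9,dy=+7->D; (2,8):dx=-5,dy=+4->D; (2,9):dx=-2,dy=-4->C; (3,4):dx=-9,dy=+2->D
  (3,5):dx=-7,dy=-11->C; (3,6):dx=-11,dy=-8->C; (3,7):dx=-10,dy=-2->C; (3,8):dx=-6,dy=-5->C
  (3,9):dx=-3,dy=-13->C; (4,5):dx=+2,dy=-13->D; (4,6):dx=-2,dy=-10->C; (4,7):dx=-1,dy=-4->C
  (4,8):dx=+3,dy=-7->D; (4,9):dx=+6,dy=-15->D; (5,6):dx=-4,dy=+3->D; (5,7):dx=-3,dy=+9->D
  (5,8):dx=+1,dy=+6->C; (5,9):dx=+4,dy=-2->D; (6,7):dx=+1,dy=+6->C; (6,8):dx=+5,dy=+3->C
  (6,9):dx=+8,dy=-5->D; (7,8):dx=+4,dy=-3->D; (7,9):dx=+7,dy=-11->D; (8,9):dx=+3,dy=-8->D
Step 2: C = 18, D = 18, total pairs = 36.
Step 3: tau = (C - D)/(n(n-1)/2) = (18 - 18)/36 = 0.000000.
Step 4: Exact two-sided p-value (enumerate n! = 362880 permutations of y under H0): p = 1.000000.
Step 5: alpha = 0.1. fail to reject H0.

tau_b = 0.0000 (C=18, D=18), p = 1.000000, fail to reject H0.


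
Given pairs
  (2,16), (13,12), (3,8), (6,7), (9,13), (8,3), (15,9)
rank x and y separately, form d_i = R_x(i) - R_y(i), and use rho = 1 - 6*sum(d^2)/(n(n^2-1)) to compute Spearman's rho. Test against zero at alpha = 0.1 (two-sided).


Step 1: Rank x and y separately (midranks; no ties here).
rank(x): 2->1, 13->6, 3->2, 6->3, 9->5, 8->4, 15->7
rank(y): 16->7, 12->5, 8->3, 7->2, 13->6, 3->1, 9->4
Step 2: d_i = R_x(i) - R_y(i); compute d_i^2.
  (1-7)^2=36, (6-5)^2=1, (2-3)^2=1, (3-2)^2=1, (5-6)^2=1, (4-1)^2=9, (7-4)^2=9
sum(d^2) = 58.
Step 3: rho = 1 - 6*58 / (7*(7^2 - 1)) = 1 - 348/336 = -0.035714.
Step 4: Under H0, t = rho * sqrt((n-2)/(1-rho^2)) = -0.0799 ~ t(5).
Step 5: Two-sided p-value from the t-distribution with 5 df = 0.939408.
Step 6: alpha = 0.1. fail to reject H0.

rho = -0.0357, p = 0.939408, fail to reject H0 at alpha = 0.1.


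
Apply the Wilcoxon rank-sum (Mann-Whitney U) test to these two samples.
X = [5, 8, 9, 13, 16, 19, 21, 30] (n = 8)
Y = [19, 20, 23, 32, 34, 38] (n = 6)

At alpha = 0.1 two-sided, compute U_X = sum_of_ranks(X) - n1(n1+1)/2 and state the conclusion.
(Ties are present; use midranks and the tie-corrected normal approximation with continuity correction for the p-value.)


Step 1: Combine and sort all 14 observations; assign midranks.
sorted (value, group): (5,X), (8,X), (9,X), (13,X), (16,X), (19,X), (19,Y), (20,Y), (21,X), (23,Y), (30,X), (32,Y), (34,Y), (38,Y)
ranks: 5->1, 8->2, 9->3, 13->4, 16->5, 19->6.5, 19->6.5, 20->8, 21->9, 23->10, 30->11, 32->12, 34->13, 38->14
Step 2: Rank sum for X: R1 = 1 + 2 + 3 + 4 + 5 + 6.5 + 9 + 11 = 41.5.
Step 3: U_X = R1 - n1(n1+1)/2 = 41.5 - 8*9/2 = 41.5 - 36 = 5.5.
       U_Y = n1*n2 - U_X = 48 - 5.5 = 42.5.
Step 4: Ties are present, so use the tie-corrected normal approximation (with continuity correction) for the p-value.
Step 5: p-value = 0.020000; compare to alpha = 0.1. reject H0.

U_X = 5.5, p = 0.020000, reject H0 at alpha = 0.1.


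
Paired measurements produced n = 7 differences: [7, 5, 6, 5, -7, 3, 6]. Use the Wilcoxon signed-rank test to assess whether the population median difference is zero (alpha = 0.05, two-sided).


Step 1: Drop any zero differences (none here) and take |d_i|.
|d| = [7, 5, 6, 5, 7, 3, 6]
Step 2: Midrank |d_i| (ties get averaged ranks).
ranks: |7|->6.5, |5|->2.5, |6|->4.5, |5|->2.5, |7|->6.5, |3|->1, |6|->4.5
Step 3: Attach original signs; sum ranks with positive sign and with negative sign.
W+ = 6.5 + 2.5 + 4.5 + 2.5 + 1 + 4.5 = 21.5
W- = 6.5 = 6.5
(Check: W+ + W- = 28 should equal n(n+1)/2 = 28.)
Step 4: Test statistic W = min(W+, W-) = 6.5.
Step 5: Ties in |d|, so use the tie-corrected normal approximation.
        E[W] = n(n+1)/4 = 7*8/4 = 14.
        Tie groups: |d|=5 (t=2), |d|=6 (t=2), |d|=7 (t=2); sum(t^3 - t) = 18.
        Var[W] = n(n+1)(2n+1)/24 - sum(t^3-t)/48 = 840/24 - 18/48 = 34.625.
        z = (W - E[W]) / sqrt(Var[W]) = (6.5 - 14) / 5.8843 = -1.2746.
        Two-sided p = 2*Phi(z) = 0.202459.
Step 6: alpha = 0.05. fail to reject H0.

W+ = 21.5, W- = 6.5, W = min = 6.5, p = 0.202459, fail to reject H0.


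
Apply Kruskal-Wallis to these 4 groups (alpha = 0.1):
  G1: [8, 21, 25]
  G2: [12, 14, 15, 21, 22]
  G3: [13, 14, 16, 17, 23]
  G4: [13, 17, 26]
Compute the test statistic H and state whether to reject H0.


Step 1: Combine all N = 16 observations and assign midranks.
sorted (value, group, rank): (8,G1,1), (12,G2,2), (13,G3,3.5), (13,G4,3.5), (14,G2,5.5), (14,G3,5.5), (15,G2,7), (16,G3,8), (17,G3,9.5), (17,G4,9.5), (21,G1,11.5), (21,G2,11.5), (22,G2,13), (23,G3,14), (25,G1,15), (26,G4,16)
Step 2: Sum ranks within each group.
R_1 = 27.5 (n_1 = 3)
R_2 = 39 (n_2 = 5)
R_3 = 40.5 (n_3 = 5)
R_4 = 29 (n_4 = 3)
Step 3: H = 12/(N(N+1)) * sum(R_i^2/n_i) - 3(N+1)
     = 12/(16*17) * (27.5^2/3 + 39^2/5 + 40.5^2/5 + 29^2/3) - 3*17
     = 0.044118 * 1164.67 - 51
     = 0.382353.
Step 4: Ties present; correction factor C = 1 - 24/(16^3 - 16) = 0.994118. Corrected H = 0.382353 / 0.994118 = 0.384615.
Step 5: Under H0, H ~ chi^2(3); p-value = 0.943402.
Step 6: alpha = 0.1. fail to reject H0.

H = 0.3846, df = 3, p = 0.943402, fail to reject H0.


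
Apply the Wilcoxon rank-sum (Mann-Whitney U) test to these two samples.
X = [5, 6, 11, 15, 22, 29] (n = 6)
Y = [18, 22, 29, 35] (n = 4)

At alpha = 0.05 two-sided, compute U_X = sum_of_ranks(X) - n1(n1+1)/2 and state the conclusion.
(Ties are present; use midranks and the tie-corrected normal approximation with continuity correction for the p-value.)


Step 1: Combine and sort all 10 observations; assign midranks.
sorted (value, group): (5,X), (6,X), (11,X), (15,X), (18,Y), (22,X), (22,Y), (29,X), (29,Y), (35,Y)
ranks: 5->1, 6->2, 11->3, 15->4, 18->5, 22->6.5, 22->6.5, 29->8.5, 29->8.5, 35->10
Step 2: Rank sum for X: R1 = 1 + 2 + 3 + 4 + 6.5 + 8.5 = 25.
Step 3: U_X = R1 - n1(n1+1)/2 = 25 - 6*7/2 = 25 - 21 = 4.
       U_Y = n1*n2 - U_X = 24 - 4 = 20.
Step 4: Ties are present, so use the tie-corrected normal approximation (with continuity correction) for the p-value.
Step 5: p-value = 0.107663; compare to alpha = 0.05. fail to reject H0.

U_X = 4, p = 0.107663, fail to reject H0 at alpha = 0.05.


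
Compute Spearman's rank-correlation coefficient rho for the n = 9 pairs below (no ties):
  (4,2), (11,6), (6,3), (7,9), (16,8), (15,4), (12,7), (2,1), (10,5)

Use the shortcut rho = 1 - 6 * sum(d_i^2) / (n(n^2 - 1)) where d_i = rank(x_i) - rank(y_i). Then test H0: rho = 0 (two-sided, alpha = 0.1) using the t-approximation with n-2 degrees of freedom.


Step 1: Rank x and y separately (midranks; no ties here).
rank(x): 4->2, 11->6, 6->3, 7->4, 16->9, 15->8, 12->7, 2->1, 10->5
rank(y): 2->2, 6->6, 3->3, 9->9, 8->8, 4->4, 7->7, 1->1, 5->5
Step 2: d_i = R_x(i) - R_y(i); compute d_i^2.
  (2-2)^2=0, (6-6)^2=0, (3-3)^2=0, (4-9)^2=25, (9-8)^2=1, (8-4)^2=16, (7-7)^2=0, (1-1)^2=0, (5-5)^2=0
sum(d^2) = 42.
Step 3: rho = 1 - 6*42 / (9*(9^2 - 1)) = 1 - 252/720 = 0.650000.
Step 4: Under H0, t = rho * sqrt((n-2)/(1-rho^2)) = 2.2630 ~ t(7).
Step 5: Two-sided p-value from the t-distribution with 7 df = 0.058073.
Step 6: alpha = 0.1. reject H0.

rho = 0.6500, p = 0.058073, reject H0 at alpha = 0.1.


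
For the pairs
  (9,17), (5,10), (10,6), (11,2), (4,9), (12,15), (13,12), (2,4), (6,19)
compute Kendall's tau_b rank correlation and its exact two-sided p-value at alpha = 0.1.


Step 1: Enumerate the 36 unordered pairs (i,j) with i<j and classify each by sign(x_j-x_i) * sign(y_j-y_i).
  (1,2):dx=-4,dy=-7->C; (1,3):dx=+1,dy=-11->D; (1,4):dx=+2,dy=-15->D; (1,5):dx=-5,dy=-8->C
  (1,6):dx=+3,dy=-2->D; (1,7):dx=+4,dy=-5->D; (1,8):dx=-7,dy=-13->C; (1,9):dx=-3,dy=+2->D
  (2,3):dx=+5,dy=-4->D; (2,4):dx=+6,dy=-8->D; (2,5):dx=-1,dy=-1->C; (2,6):dx=+7,dy=+5->C
  (2,7):dx=+8,dy=+2->C; (2,8):dx=-3,dy=-6->C; (2,9):dx=+1,dy=+9->C; (3,4):dx=+1,dy=-4->D
  (3,5):dx=-6,dy=+3->D; (3,6):dx=+2,dy=+9->C; (3,7):dx=+3,dy=+6->C; (3,8):dx=-8,dy=-2->C
  (3,9):dx=-4,dy=+13->D; (4,5):dx=-7,dy=+7->D; (4,6):dx=+1,dy=+13->C; (4,7):dx=+2,dy=+10->C
  (4,8):dx=-9,dy=+2->D; (4,9):dx=-5,dy=+17->D; (5,6):dx=+8,dy=+6->C; (5,7):dx=+9,dy=+3->C
  (5,8):dx=-2,dy=-5->C; (5,9):dx=+2,dy=+10->C; (6,7):dx=+1,dy=-3->D; (6,8):dx=-10,dy=-11->C
  (6,9):dx=-6,dy=+4->D; (7,8):dx=-11,dy=-8->C; (7,9):dx=-7,dy=+7->D; (8,9):dx=+4,dy=+15->C
Step 2: C = 20, D = 16, total pairs = 36.
Step 3: tau = (C - D)/(n(n-1)/2) = (20 - 16)/36 = 0.111111.
Step 4: Exact two-sided p-value (enumerate n! = 362880 permutations of y under H0): p = 0.761414.
Step 5: alpha = 0.1. fail to reject H0.

tau_b = 0.1111 (C=20, D=16), p = 0.761414, fail to reject H0.


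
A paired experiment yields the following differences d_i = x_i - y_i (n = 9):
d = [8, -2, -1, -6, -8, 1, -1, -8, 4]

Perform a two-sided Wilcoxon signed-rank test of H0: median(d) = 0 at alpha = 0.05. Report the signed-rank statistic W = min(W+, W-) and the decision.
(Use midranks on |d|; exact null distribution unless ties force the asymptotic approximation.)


Step 1: Drop any zero differences (none here) and take |d_i|.
|d| = [8, 2, 1, 6, 8, 1, 1, 8, 4]
Step 2: Midrank |d_i| (ties get averaged ranks).
ranks: |8|->8, |2|->4, |1|->2, |6|->6, |8|->8, |1|->2, |1|->2, |8|->8, |4|->5
Step 3: Attach original signs; sum ranks with positive sign and with negative sign.
W+ = 8 + 2 + 5 = 15
W- = 4 + 2 + 6 + 8 + 2 + 8 = 30
(Check: W+ + W- = 45 should equal n(n+1)/2 = 45.)
Step 4: Test statistic W = min(W+, W-) = 15.
Step 5: Ties in |d|, so use the tie-corrected normal approximation.
        E[W] = n(n+1)/4 = 9*10/4 = 22.5.
        Tie groups: |d|=1 (t=3), |d|=8 (t=3); sum(t^3 - t) = 48.
        Var[W] = n(n+1)(2n+1)/24 - sum(t^3-t)/48 = 1710/24 - 48/48 = 70.25.
        z = (W - E[W]) / sqrt(Var[W]) = (15 - 22.5) / 8.3815 = -0.8948.
        Two-sided p = 2*Phi(z) = 0.370881.
Step 6: alpha = 0.05. fail to reject H0.

W+ = 15, W- = 30, W = min = 15, p = 0.370881, fail to reject H0.


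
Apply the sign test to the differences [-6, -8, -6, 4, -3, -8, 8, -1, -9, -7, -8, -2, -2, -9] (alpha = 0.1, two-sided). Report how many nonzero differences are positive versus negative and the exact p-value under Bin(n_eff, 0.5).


Step 1: Discard zero differences. Original n = 14; n_eff = number of nonzero differences = 14.
Nonzero differences (with sign): -6, -8, -6, +4, -3, -8, +8, -1, -9, -7, -8, -2, -2, -9
Step 2: Count signs: positive = 2, negative = 12.
Step 3: Under H0: P(positive) = 0.5, so the number of positives S ~ Bin(14, 0.5).
Step 4: Two-sided exact p-value = sum of Bin(14,0.5) probabilities at or below the observed probability = 0.012939.
Step 5: alpha = 0.1. reject H0.

n_eff = 14, pos = 2, neg = 12, p = 0.012939, reject H0.


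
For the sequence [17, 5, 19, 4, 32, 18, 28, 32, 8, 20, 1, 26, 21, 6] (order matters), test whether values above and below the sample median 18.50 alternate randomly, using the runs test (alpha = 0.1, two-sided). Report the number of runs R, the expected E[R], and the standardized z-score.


Step 1: Compute median = 18.50; label A = above, B = below.
Labels in order: BBABABAABABAAB  (n_A = 7, n_B = 7)
Step 2: Count runs R = 11.
Step 3: Under H0 (random ordering), E[R] = 2*n_A*n_B/(n_A+n_B) + 1 = 2*7*7/14 + 1 = 8.0000.
        Var[R] = 2*n_A*n_B*(2*n_A*n_B - n_A - n_B) / ((n_A+n_B)^2 * (n_A+n_B-1)) = 8232/2548 = 3.2308.
        SD[R] = 1.7974.
Step 4: Continuity-corrected z = (R - 0.5 - E[R]) / SD[R] = (11 - 0.5 - 8.0000) / 1.7974 = 1.3909.
Step 5: Two-sided p-value via normal approximation = 2*(1 - Phi(|z|)) = 0.164264.
Step 6: alpha = 0.1. fail to reject H0.

R = 11, z = 1.3909, p = 0.164264, fail to reject H0.


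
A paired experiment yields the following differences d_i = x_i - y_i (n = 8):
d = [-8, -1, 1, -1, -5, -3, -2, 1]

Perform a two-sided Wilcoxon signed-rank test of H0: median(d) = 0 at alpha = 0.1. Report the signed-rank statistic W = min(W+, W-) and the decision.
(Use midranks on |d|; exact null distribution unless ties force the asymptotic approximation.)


Step 1: Drop any zero differences (none here) and take |d_i|.
|d| = [8, 1, 1, 1, 5, 3, 2, 1]
Step 2: Midrank |d_i| (ties get averaged ranks).
ranks: |8|->8, |1|->2.5, |1|->2.5, |1|->2.5, |5|->7, |3|->6, |2|->5, |1|->2.5
Step 3: Attach original signs; sum ranks with positive sign and with negative sign.
W+ = 2.5 + 2.5 = 5
W- = 8 + 2.5 + 2.5 + 7 + 6 + 5 = 31
(Check: W+ + W- = 36 should equal n(n+1)/2 = 36.)
Step 4: Test statistic W = min(W+, W-) = 5.
Step 5: Ties in |d|, so use the tie-corrected normal approximation.
        E[W] = n(n+1)/4 = 8*9/4 = 18.
        Tie groups: |d|=1 (t=4); sum(t^3 - t) = 60.
        Var[W] = n(n+1)(2n+1)/24 - sum(t^3-t)/48 = 1224/24 - 60/48 = 49.75.
        z = (W - E[W]) / sqrt(Var[W]) = (5 - 18) / 7.0534 = -1.8431.
        Two-sided p = 2*Phi(z) = 0.065316.
Step 6: alpha = 0.1. reject H0.

W+ = 5, W- = 31, W = min = 5, p = 0.065316, reject H0.


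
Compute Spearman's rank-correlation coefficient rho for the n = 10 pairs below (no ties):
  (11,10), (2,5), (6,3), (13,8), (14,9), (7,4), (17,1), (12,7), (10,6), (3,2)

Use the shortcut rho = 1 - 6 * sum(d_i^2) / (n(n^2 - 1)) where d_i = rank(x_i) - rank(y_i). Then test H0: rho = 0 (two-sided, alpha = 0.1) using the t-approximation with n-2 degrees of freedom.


Step 1: Rank x and y separately (midranks; no ties here).
rank(x): 11->6, 2->1, 6->3, 13->8, 14->9, 7->4, 17->10, 12->7, 10->5, 3->2
rank(y): 10->10, 5->5, 3->3, 8->8, 9->9, 4->4, 1->1, 7->7, 6->6, 2->2
Step 2: d_i = R_x(i) - R_y(i); compute d_i^2.
  (6-10)^2=16, (1-5)^2=16, (3-3)^2=0, (8-8)^2=0, (9-9)^2=0, (4-4)^2=0, (10-1)^2=81, (7-7)^2=0, (5-6)^2=1, (2-2)^2=0
sum(d^2) = 114.
Step 3: rho = 1 - 6*114 / (10*(10^2 - 1)) = 1 - 684/990 = 0.309091.
Step 4: Under H0, t = rho * sqrt((n-2)/(1-rho^2)) = 0.9193 ~ t(8).
Step 5: Two-sided p-value from the t-distribution with 8 df = 0.384841.
Step 6: alpha = 0.1. fail to reject H0.

rho = 0.3091, p = 0.384841, fail to reject H0 at alpha = 0.1.


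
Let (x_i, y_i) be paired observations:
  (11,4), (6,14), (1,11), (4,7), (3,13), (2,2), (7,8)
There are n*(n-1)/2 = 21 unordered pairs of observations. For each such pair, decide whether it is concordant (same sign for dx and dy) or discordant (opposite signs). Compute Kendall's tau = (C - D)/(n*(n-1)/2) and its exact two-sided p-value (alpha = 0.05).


Step 1: Enumerate the 21 unordered pairs (i,j) with i<j and classify each by sign(x_j-x_i) * sign(y_j-y_i).
  (1,2):dx=-5,dy=+10->D; (1,3):dx=-10,dy=+7->D; (1,4):dx=-7,dy=+3->D; (1,5):dx=-8,dy=+9->D
  (1,6):dx=-9,dy=-2->C; (1,7):dx=-4,dy=+4->D; (2,3):dx=-5,dy=-3->C; (2,4):dx=-2,dy=-7->C
  (2,5):dx=-3,dy=-1->C; (2,6):dx=-4,dy=-12->C; (2,7):dx=+1,dy=-6->D; (3,4):dx=+3,dy=-4->D
  (3,5):dx=+2,dy=+2->C; (3,6):dx=+1,dy=-9->D; (3,7):dx=+6,dy=-3->D; (4,5):dx=-1,dy=+6->D
  (4,6):dx=-2,dy=-5->C; (4,7):dx=+3,dy=+1->C; (5,6):dx=-1,dy=-11->C; (5,7):dx=+4,dy=-5->D
  (6,7):dx=+5,dy=+6->C
Step 2: C = 10, D = 11, total pairs = 21.
Step 3: tau = (C - D)/(n(n-1)/2) = (10 - 11)/21 = -0.047619.
Step 4: Exact two-sided p-value (enumerate n! = 5040 permutations of y under H0): p = 1.000000.
Step 5: alpha = 0.05. fail to reject H0.

tau_b = -0.0476 (C=10, D=11), p = 1.000000, fail to reject H0.


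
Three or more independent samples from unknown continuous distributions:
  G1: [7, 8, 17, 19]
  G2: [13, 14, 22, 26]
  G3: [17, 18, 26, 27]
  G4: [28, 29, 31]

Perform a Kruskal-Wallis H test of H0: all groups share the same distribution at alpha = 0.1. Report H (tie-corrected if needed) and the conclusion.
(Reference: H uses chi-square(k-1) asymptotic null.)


Step 1: Combine all N = 15 observations and assign midranks.
sorted (value, group, rank): (7,G1,1), (8,G1,2), (13,G2,3), (14,G2,4), (17,G1,5.5), (17,G3,5.5), (18,G3,7), (19,G1,8), (22,G2,9), (26,G2,10.5), (26,G3,10.5), (27,G3,12), (28,G4,13), (29,G4,14), (31,G4,15)
Step 2: Sum ranks within each group.
R_1 = 16.5 (n_1 = 4)
R_2 = 26.5 (n_2 = 4)
R_3 = 35 (n_3 = 4)
R_4 = 42 (n_4 = 3)
Step 3: H = 12/(N(N+1)) * sum(R_i^2/n_i) - 3(N+1)
     = 12/(15*16) * (16.5^2/4 + 26.5^2/4 + 35^2/4 + 42^2/3) - 3*16
     = 0.050000 * 1137.88 - 48
     = 8.893750.
Step 4: Ties present; correction factor C = 1 - 12/(15^3 - 15) = 0.996429. Corrected H = 8.893750 / 0.996429 = 8.925627.
Step 5: Under H0, H ~ chi^2(3); p-value = 0.030296.
Step 6: alpha = 0.1. reject H0.

H = 8.9256, df = 3, p = 0.030296, reject H0.


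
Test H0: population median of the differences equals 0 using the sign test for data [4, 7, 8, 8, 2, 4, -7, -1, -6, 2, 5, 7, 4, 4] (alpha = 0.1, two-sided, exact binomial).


Step 1: Discard zero differences. Original n = 14; n_eff = number of nonzero differences = 14.
Nonzero differences (with sign): +4, +7, +8, +8, +2, +4, -7, -1, -6, +2, +5, +7, +4, +4
Step 2: Count signs: positive = 11, negative = 3.
Step 3: Under H0: P(positive) = 0.5, so the number of positives S ~ Bin(14, 0.5).
Step 4: Two-sided exact p-value = sum of Bin(14,0.5) probabilities at or below the observed probability = 0.057373.
Step 5: alpha = 0.1. reject H0.

n_eff = 14, pos = 11, neg = 3, p = 0.057373, reject H0.


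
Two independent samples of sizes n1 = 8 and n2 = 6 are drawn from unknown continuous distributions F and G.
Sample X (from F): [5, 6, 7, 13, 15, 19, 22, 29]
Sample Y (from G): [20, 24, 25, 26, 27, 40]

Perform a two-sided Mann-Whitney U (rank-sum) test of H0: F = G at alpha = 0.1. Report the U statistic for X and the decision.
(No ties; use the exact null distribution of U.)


Step 1: Combine and sort all 14 observations; assign midranks.
sorted (value, group): (5,X), (6,X), (7,X), (13,X), (15,X), (19,X), (20,Y), (22,X), (24,Y), (25,Y), (26,Y), (27,Y), (29,X), (40,Y)
ranks: 5->1, 6->2, 7->3, 13->4, 15->5, 19->6, 20->7, 22->8, 24->9, 25->10, 26->11, 27->12, 29->13, 40->14
Step 2: Rank sum for X: R1 = 1 + 2 + 3 + 4 + 5 + 6 + 8 + 13 = 42.
Step 3: U_X = R1 - n1(n1+1)/2 = 42 - 8*9/2 = 42 - 36 = 6.
       U_Y = n1*n2 - U_X = 48 - 6 = 42.
Step 4: No ties, so the exact null distribution of U (based on enumerating the C(14,8) = 3003 equally likely rank assignments) gives the two-sided p-value.
Step 5: p-value = 0.019980; compare to alpha = 0.1. reject H0.

U_X = 6, p = 0.019980, reject H0 at alpha = 0.1.


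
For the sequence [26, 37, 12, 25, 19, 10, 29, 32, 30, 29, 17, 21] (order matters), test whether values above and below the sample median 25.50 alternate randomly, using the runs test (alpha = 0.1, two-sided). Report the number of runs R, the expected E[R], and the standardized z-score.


Step 1: Compute median = 25.50; label A = above, B = below.
Labels in order: AABBBBAAAABB  (n_A = 6, n_B = 6)
Step 2: Count runs R = 4.
Step 3: Under H0 (random ordering), E[R] = 2*n_A*n_B/(n_A+n_B) + 1 = 2*6*6/12 + 1 = 7.0000.
        Var[R] = 2*n_A*n_B*(2*n_A*n_B - n_A - n_B) / ((n_A+n_B)^2 * (n_A+n_B-1)) = 4320/1584 = 2.7273.
        SD[R] = 1.6514.
Step 4: Continuity-corrected z = (R + 0.5 - E[R]) / SD[R] = (4 + 0.5 - 7.0000) / 1.6514 = -1.5138.
Step 5: Two-sided p-value via normal approximation = 2*(1 - Phi(|z|)) = 0.130070.
Step 6: alpha = 0.1. fail to reject H0.

R = 4, z = -1.5138, p = 0.130070, fail to reject H0.


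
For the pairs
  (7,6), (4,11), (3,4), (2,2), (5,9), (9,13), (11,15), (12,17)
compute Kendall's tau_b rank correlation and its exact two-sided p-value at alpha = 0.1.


Step 1: Enumerate the 28 unordered pairs (i,j) with i<j and classify each by sign(x_j-x_i) * sign(y_j-y_i).
  (1,2):dx=-3,dy=+5->D; (1,3):dx=-4,dy=-2->C; (1,4):dx=-5,dy=-4->C; (1,5):dx=-2,dy=+3->D
  (1,6):dx=+2,dy=+7->C; (1,7):dx=+4,dy=+9->C; (1,8):dx=+5,dy=+11->C; (2,3):dx=-1,dy=-7->C
  (2,4):dx=-2,dy=-9->C; (2,5):dx=+1,dy=-2->D; (2,6):dx=+5,dy=+2->C; (2,7):dx=+7,dy=+4->C
  (2,8):dx=+8,dy=+6->C; (3,4):dx=-1,dy=-2->C; (3,5):dx=+2,dy=+5->C; (3,6):dx=+6,dy=+9->C
  (3,7):dx=+8,dy=+11->C; (3,8):dx=+9,dy=+13->C; (4,5):dx=+3,dy=+7->C; (4,6):dx=+7,dy=+11->C
  (4,7):dx=+9,dy=+13->C; (4,8):dx=+10,dy=+15->C; (5,6):dx=+4,dy=+4->C; (5,7):dx=+6,dy=+6->C
  (5,8):dx=+7,dy=+8->C; (6,7):dx=+2,dy=+2->C; (6,8):dx=+3,dy=+4->C; (7,8):dx=+1,dy=+2->C
Step 2: C = 25, D = 3, total pairs = 28.
Step 3: tau = (C - D)/(n(n-1)/2) = (25 - 3)/28 = 0.785714.
Step 4: Exact two-sided p-value (enumerate n! = 40320 permutations of y under H0): p = 0.005506.
Step 5: alpha = 0.1. reject H0.

tau_b = 0.7857 (C=25, D=3), p = 0.005506, reject H0.


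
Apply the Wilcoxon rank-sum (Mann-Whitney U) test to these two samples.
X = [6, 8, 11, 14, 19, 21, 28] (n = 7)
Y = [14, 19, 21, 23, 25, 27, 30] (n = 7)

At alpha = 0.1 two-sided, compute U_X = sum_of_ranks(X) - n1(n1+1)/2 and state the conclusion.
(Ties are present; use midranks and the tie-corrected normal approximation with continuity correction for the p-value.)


Step 1: Combine and sort all 14 observations; assign midranks.
sorted (value, group): (6,X), (8,X), (11,X), (14,X), (14,Y), (19,X), (19,Y), (21,X), (21,Y), (23,Y), (25,Y), (27,Y), (28,X), (30,Y)
ranks: 6->1, 8->2, 11->3, 14->4.5, 14->4.5, 19->6.5, 19->6.5, 21->8.5, 21->8.5, 23->10, 25->11, 27->12, 28->13, 30->14
Step 2: Rank sum for X: R1 = 1 + 2 + 3 + 4.5 + 6.5 + 8.5 + 13 = 38.5.
Step 3: U_X = R1 - n1(n1+1)/2 = 38.5 - 7*8/2 = 38.5 - 28 = 10.5.
       U_Y = n1*n2 - U_X = 49 - 10.5 = 38.5.
Step 4: Ties are present, so use the tie-corrected normal approximation (with continuity correction) for the p-value.
Step 5: p-value = 0.083509; compare to alpha = 0.1. reject H0.

U_X = 10.5, p = 0.083509, reject H0 at alpha = 0.1.


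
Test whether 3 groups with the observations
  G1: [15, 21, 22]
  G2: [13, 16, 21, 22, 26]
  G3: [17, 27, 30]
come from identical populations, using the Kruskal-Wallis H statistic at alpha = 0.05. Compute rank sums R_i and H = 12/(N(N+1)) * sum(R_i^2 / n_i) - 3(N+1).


Step 1: Combine all N = 11 observations and assign midranks.
sorted (value, group, rank): (13,G2,1), (15,G1,2), (16,G2,3), (17,G3,4), (21,G1,5.5), (21,G2,5.5), (22,G1,7.5), (22,G2,7.5), (26,G2,9), (27,G3,10), (30,G3,11)
Step 2: Sum ranks within each group.
R_1 = 15 (n_1 = 3)
R_2 = 26 (n_2 = 5)
R_3 = 25 (n_3 = 3)
Step 3: H = 12/(N(N+1)) * sum(R_i^2/n_i) - 3(N+1)
     = 12/(11*12) * (15^2/3 + 26^2/5 + 25^2/3) - 3*12
     = 0.090909 * 418.533 - 36
     = 2.048485.
Step 4: Ties present; correction factor C = 1 - 12/(11^3 - 11) = 0.990909. Corrected H = 2.048485 / 0.990909 = 2.067278.
Step 5: Under H0, H ~ chi^2(2); p-value = 0.355710.
Step 6: alpha = 0.05. fail to reject H0.

H = 2.0673, df = 2, p = 0.355710, fail to reject H0.


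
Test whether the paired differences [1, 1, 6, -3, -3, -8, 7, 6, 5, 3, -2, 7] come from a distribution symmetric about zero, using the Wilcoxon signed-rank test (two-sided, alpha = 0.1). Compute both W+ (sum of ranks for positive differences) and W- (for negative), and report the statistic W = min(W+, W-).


Step 1: Drop any zero differences (none here) and take |d_i|.
|d| = [1, 1, 6, 3, 3, 8, 7, 6, 5, 3, 2, 7]
Step 2: Midrank |d_i| (ties get averaged ranks).
ranks: |1|->1.5, |1|->1.5, |6|->8.5, |3|->5, |3|->5, |8|->12, |7|->10.5, |6|->8.5, |5|->7, |3|->5, |2|->3, |7|->10.5
Step 3: Attach original signs; sum ranks with positive sign and with negative sign.
W+ = 1.5 + 1.5 + 8.5 + 10.5 + 8.5 + 7 + 5 + 10.5 = 53
W- = 5 + 5 + 12 + 3 = 25
(Check: W+ + W- = 78 should equal n(n+1)/2 = 78.)
Step 4: Test statistic W = min(W+, W-) = 25.
Step 5: Ties in |d|, so use the tie-corrected normal approximation.
        E[W] = n(n+1)/4 = 12*13/4 = 39.
        Tie groups: |d|=1 (t=2), |d|=3 (t=3), |d|=6 (t=2), |d|=7 (t=2); sum(t^3 - t) = 42.
        Var[W] = n(n+1)(2n+1)/24 - sum(t^3-t)/48 = 3900/24 - 42/48 = 161.625.
        z = (W - E[W]) / sqrt(Var[W]) = (25 - 39) / 12.7132 = -1.1012.
        Two-sided p = 2*Phi(z) = 0.270801.
Step 6: alpha = 0.1. fail to reject H0.

W+ = 53, W- = 25, W = min = 25, p = 0.270801, fail to reject H0.


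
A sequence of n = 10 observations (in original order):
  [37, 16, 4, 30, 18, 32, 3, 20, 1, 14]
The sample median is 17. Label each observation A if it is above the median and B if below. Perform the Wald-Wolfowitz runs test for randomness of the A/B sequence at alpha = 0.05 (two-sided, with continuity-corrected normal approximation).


Step 1: Compute median = 17; label A = above, B = below.
Labels in order: ABBAAABABB  (n_A = 5, n_B = 5)
Step 2: Count runs R = 6.
Step 3: Under H0 (random ordering), E[R] = 2*n_A*n_B/(n_A+n_B) + 1 = 2*5*5/10 + 1 = 6.0000.
        Var[R] = 2*n_A*n_B*(2*n_A*n_B - n_A - n_B) / ((n_A+n_B)^2 * (n_A+n_B-1)) = 2000/900 = 2.2222.
        SD[R] = 1.4907.
Step 4: R = E[R], so z = 0 with no continuity correction.
Step 5: Two-sided p-value via normal approximation = 2*(1 - Phi(|z|)) = 1.000000.
Step 6: alpha = 0.05. fail to reject H0.

R = 6, z = 0.0000, p = 1.000000, fail to reject H0.


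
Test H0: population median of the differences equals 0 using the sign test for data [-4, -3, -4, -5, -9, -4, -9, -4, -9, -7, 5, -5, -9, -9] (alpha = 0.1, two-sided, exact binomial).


Step 1: Discard zero differences. Original n = 14; n_eff = number of nonzero differences = 14.
Nonzero differences (with sign): -4, -3, -4, -5, -9, -4, -9, -4, -9, -7, +5, -5, -9, -9
Step 2: Count signs: positive = 1, negative = 13.
Step 3: Under H0: P(positive) = 0.5, so the number of positives S ~ Bin(14, 0.5).
Step 4: Two-sided exact p-value = sum of Bin(14,0.5) probabilities at or below the observed probability = 0.001831.
Step 5: alpha = 0.1. reject H0.

n_eff = 14, pos = 1, neg = 13, p = 0.001831, reject H0.


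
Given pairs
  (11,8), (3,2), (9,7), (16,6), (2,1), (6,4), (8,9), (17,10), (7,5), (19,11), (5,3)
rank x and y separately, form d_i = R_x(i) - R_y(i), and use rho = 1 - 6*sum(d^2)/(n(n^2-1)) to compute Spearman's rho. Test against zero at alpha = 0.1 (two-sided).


Step 1: Rank x and y separately (midranks; no ties here).
rank(x): 11->8, 3->2, 9->7, 16->9, 2->1, 6->4, 8->6, 17->10, 7->5, 19->11, 5->3
rank(y): 8->8, 2->2, 7->7, 6->6, 1->1, 4->4, 9->9, 10->10, 5->5, 11->11, 3->3
Step 2: d_i = R_x(i) - R_y(i); compute d_i^2.
  (8-8)^2=0, (2-2)^2=0, (7-7)^2=0, (9-6)^2=9, (1-1)^2=0, (4-4)^2=0, (6-9)^2=9, (10-10)^2=0, (5-5)^2=0, (11-11)^2=0, (3-3)^2=0
sum(d^2) = 18.
Step 3: rho = 1 - 6*18 / (11*(11^2 - 1)) = 1 - 108/1320 = 0.918182.
Step 4: Under H0, t = rho * sqrt((n-2)/(1-rho^2)) = 6.9531 ~ t(9).
Step 5: Two-sided p-value from the t-distribution with 9 df = 0.000067.
Step 6: alpha = 0.1. reject H0.

rho = 0.9182, p = 0.000067, reject H0 at alpha = 0.1.


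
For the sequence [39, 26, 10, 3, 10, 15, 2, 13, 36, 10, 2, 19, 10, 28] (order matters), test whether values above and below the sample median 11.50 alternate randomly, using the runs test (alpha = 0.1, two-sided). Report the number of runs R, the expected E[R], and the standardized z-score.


Step 1: Compute median = 11.50; label A = above, B = below.
Labels in order: AABBBABAABBABA  (n_A = 7, n_B = 7)
Step 2: Count runs R = 9.
Step 3: Under H0 (random ordering), E[R] = 2*n_A*n_B/(n_A+n_B) + 1 = 2*7*7/14 + 1 = 8.0000.
        Var[R] = 2*n_A*n_B*(2*n_A*n_B - n_A - n_B) / ((n_A+n_B)^2 * (n_A+n_B-1)) = 8232/2548 = 3.2308.
        SD[R] = 1.7974.
Step 4: Continuity-corrected z = (R - 0.5 - E[R]) / SD[R] = (9 - 0.5 - 8.0000) / 1.7974 = 0.2782.
Step 5: Two-sided p-value via normal approximation = 2*(1 - Phi(|z|)) = 0.780879.
Step 6: alpha = 0.1. fail to reject H0.

R = 9, z = 0.2782, p = 0.780879, fail to reject H0.


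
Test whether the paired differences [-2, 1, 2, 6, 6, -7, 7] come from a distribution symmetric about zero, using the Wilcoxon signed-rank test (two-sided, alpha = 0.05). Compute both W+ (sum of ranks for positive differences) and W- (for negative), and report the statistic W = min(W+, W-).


Step 1: Drop any zero differences (none here) and take |d_i|.
|d| = [2, 1, 2, 6, 6, 7, 7]
Step 2: Midrank |d_i| (ties get averaged ranks).
ranks: |2|->2.5, |1|->1, |2|->2.5, |6|->4.5, |6|->4.5, |7|->6.5, |7|->6.5
Step 3: Attach original signs; sum ranks with positive sign and with negative sign.
W+ = 1 + 2.5 + 4.5 + 4.5 + 6.5 = 19
W- = 2.5 + 6.5 = 9
(Check: W+ + W- = 28 should equal n(n+1)/2 = 28.)
Step 4: Test statistic W = min(W+, W-) = 9.
Step 5: Ties in |d|, so use the tie-corrected normal approximation.
        E[W] = n(n+1)/4 = 7*8/4 = 14.
        Tie groups: |d|=2 (t=2), |d|=6 (t=2), |d|=7 (t=2); sum(t^3 - t) = 18.
        Var[W] = n(n+1)(2n+1)/24 - sum(t^3-t)/48 = 840/24 - 18/48 = 34.625.
        z = (W - E[W]) / sqrt(Var[W]) = (9 - 14) / 5.8843 = -0.8497.
        Two-sided p = 2*Phi(z) = 0.395482.
Step 6: alpha = 0.05. fail to reject H0.

W+ = 19, W- = 9, W = min = 9, p = 0.395482, fail to reject H0.


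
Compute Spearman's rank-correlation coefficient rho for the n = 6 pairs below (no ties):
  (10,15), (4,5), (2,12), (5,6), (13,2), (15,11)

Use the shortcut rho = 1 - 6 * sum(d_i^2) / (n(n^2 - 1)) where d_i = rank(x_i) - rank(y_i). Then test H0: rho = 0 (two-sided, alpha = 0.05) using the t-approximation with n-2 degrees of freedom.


Step 1: Rank x and y separately (midranks; no ties here).
rank(x): 10->4, 4->2, 2->1, 5->3, 13->5, 15->6
rank(y): 15->6, 5->2, 12->5, 6->3, 2->1, 11->4
Step 2: d_i = R_x(i) - R_y(i); compute d_i^2.
  (4-6)^2=4, (2-2)^2=0, (1-5)^2=16, (3-3)^2=0, (5-1)^2=16, (6-4)^2=4
sum(d^2) = 40.
Step 3: rho = 1 - 6*40 / (6*(6^2 - 1)) = 1 - 240/210 = -0.142857.
Step 4: Under H0, t = rho * sqrt((n-2)/(1-rho^2)) = -0.2887 ~ t(4).
Step 5: Two-sided p-value from the t-distribution with 4 df = 0.787172.
Step 6: alpha = 0.05. fail to reject H0.

rho = -0.1429, p = 0.787172, fail to reject H0 at alpha = 0.05.


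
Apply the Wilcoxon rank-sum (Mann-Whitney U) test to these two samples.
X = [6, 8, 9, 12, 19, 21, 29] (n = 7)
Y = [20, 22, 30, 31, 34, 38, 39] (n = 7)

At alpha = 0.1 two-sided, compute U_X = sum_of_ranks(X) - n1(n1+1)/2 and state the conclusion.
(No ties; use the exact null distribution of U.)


Step 1: Combine and sort all 14 observations; assign midranks.
sorted (value, group): (6,X), (8,X), (9,X), (12,X), (19,X), (20,Y), (21,X), (22,Y), (29,X), (30,Y), (31,Y), (34,Y), (38,Y), (39,Y)
ranks: 6->1, 8->2, 9->3, 12->4, 19->5, 20->6, 21->7, 22->8, 29->9, 30->10, 31->11, 34->12, 38->13, 39->14
Step 2: Rank sum for X: R1 = 1 + 2 + 3 + 4 + 5 + 7 + 9 = 31.
Step 3: U_X = R1 - n1(n1+1)/2 = 31 - 7*8/2 = 31 - 28 = 3.
       U_Y = n1*n2 - U_X = 49 - 3 = 46.
Step 4: No ties, so the exact null distribution of U (based on enumerating the C(14,7) = 3432 equally likely rank assignments) gives the two-sided p-value.
Step 5: p-value = 0.004079; compare to alpha = 0.1. reject H0.

U_X = 3, p = 0.004079, reject H0 at alpha = 0.1.


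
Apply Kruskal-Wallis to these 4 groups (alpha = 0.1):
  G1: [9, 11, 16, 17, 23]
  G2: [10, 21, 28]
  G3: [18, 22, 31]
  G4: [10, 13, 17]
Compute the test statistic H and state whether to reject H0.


Step 1: Combine all N = 14 observations and assign midranks.
sorted (value, group, rank): (9,G1,1), (10,G2,2.5), (10,G4,2.5), (11,G1,4), (13,G4,5), (16,G1,6), (17,G1,7.5), (17,G4,7.5), (18,G3,9), (21,G2,10), (22,G3,11), (23,G1,12), (28,G2,13), (31,G3,14)
Step 2: Sum ranks within each group.
R_1 = 30.5 (n_1 = 5)
R_2 = 25.5 (n_2 = 3)
R_3 = 34 (n_3 = 3)
R_4 = 15 (n_4 = 3)
Step 3: H = 12/(N(N+1)) * sum(R_i^2/n_i) - 3(N+1)
     = 12/(14*15) * (30.5^2/5 + 25.5^2/3 + 34^2/3 + 15^2/3) - 3*15
     = 0.057143 * 863.133 - 45
     = 4.321905.
Step 4: Ties present; correction factor C = 1 - 12/(14^3 - 14) = 0.995604. Corrected H = 4.321905 / 0.995604 = 4.340986.
Step 5: Under H0, H ~ chi^2(3); p-value = 0.226920.
Step 6: alpha = 0.1. fail to reject H0.

H = 4.3410, df = 3, p = 0.226920, fail to reject H0.


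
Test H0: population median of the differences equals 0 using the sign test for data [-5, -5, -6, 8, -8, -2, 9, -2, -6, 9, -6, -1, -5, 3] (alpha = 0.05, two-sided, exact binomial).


Step 1: Discard zero differences. Original n = 14; n_eff = number of nonzero differences = 14.
Nonzero differences (with sign): -5, -5, -6, +8, -8, -2, +9, -2, -6, +9, -6, -1, -5, +3
Step 2: Count signs: positive = 4, negative = 10.
Step 3: Under H0: P(positive) = 0.5, so the number of positives S ~ Bin(14, 0.5).
Step 4: Two-sided exact p-value = sum of Bin(14,0.5) probabilities at or below the observed probability = 0.179565.
Step 5: alpha = 0.05. fail to reject H0.

n_eff = 14, pos = 4, neg = 10, p = 0.179565, fail to reject H0.


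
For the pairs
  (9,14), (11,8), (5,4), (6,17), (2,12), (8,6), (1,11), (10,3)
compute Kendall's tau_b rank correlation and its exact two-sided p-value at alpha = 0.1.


Step 1: Enumerate the 28 unordered pairs (i,j) with i<j and classify each by sign(x_j-x_i) * sign(y_j-y_i).
  (1,2):dx=+2,dy=-6->D; (1,3):dx=-4,dy=-10->C; (1,4):dx=-3,dy=+3->D; (1,5):dx=-7,dy=-2->C
  (1,6):dx=-1,dy=-8->C; (1,7):dx=-8,dy=-3->C; (1,8):dx=+1,dy=-11->D; (2,3):dx=-6,dy=-4->C
  (2,4):dx=-5,dy=+9->D; (2,5):dx=-9,dy=+4->D; (2,6):dx=-3,dy=-2->C; (2,7):dx=-10,dy=+3->D
  (2,8):dx=-1,dy=-5->C; (3,4):dx=+1,dy=+13->C; (3,5):dx=-3,dy=+8->D; (3,6):dx=+3,dy=+2->C
  (3,7):dx=-4,dy=+7->D; (3,8):dx=+5,dy=-1->D; (4,5):dx=-4,dy=-5->C; (4,6):dx=+2,dy=-11->D
  (4,7):dx=-5,dy=-6->C; (4,8):dx=+4,dy=-14->D; (5,6):dx=+6,dy=-6->D; (5,7):dx=-1,dy=-1->C
  (5,8):dx=+8,dy=-9->D; (6,7):dx=-7,dy=+5->D; (6,8):dx=+2,dy=-3->D; (7,8):dx=+9,dy=-8->D
Step 2: C = 12, D = 16, total pairs = 28.
Step 3: tau = (C - D)/(n(n-1)/2) = (12 - 16)/28 = -0.142857.
Step 4: Exact two-sided p-value (enumerate n! = 40320 permutations of y under H0): p = 0.719544.
Step 5: alpha = 0.1. fail to reject H0.

tau_b = -0.1429 (C=12, D=16), p = 0.719544, fail to reject H0.


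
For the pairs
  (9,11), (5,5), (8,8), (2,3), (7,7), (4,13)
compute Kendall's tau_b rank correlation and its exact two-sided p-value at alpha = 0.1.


Step 1: Enumerate the 15 unordered pairs (i,j) with i<j and classify each by sign(x_j-x_i) * sign(y_j-y_i).
  (1,2):dx=-4,dy=-6->C; (1,3):dx=-1,dy=-3->C; (1,4):dx=-7,dy=-8->C; (1,5):dx=-2,dy=-4->C
  (1,6):dx=-5,dy=+2->D; (2,3):dx=+3,dy=+3->C; (2,4):dx=-3,dy=-2->C; (2,5):dx=+2,dy=+2->C
  (2,6):dx=-1,dy=+8->D; (3,4):dx=-6,dy=-5->C; (3,5):dx=-1,dy=-1->C; (3,6):dx=-4,dy=+5->D
  (4,5):dx=+5,dy=+4->C; (4,6):dx=+2,dy=+10->C; (5,6):dx=-3,dy=+6->D
Step 2: C = 11, D = 4, total pairs = 15.
Step 3: tau = (C - D)/(n(n-1)/2) = (11 - 4)/15 = 0.466667.
Step 4: Exact two-sided p-value (enumerate n! = 720 permutations of y under H0): p = 0.272222.
Step 5: alpha = 0.1. fail to reject H0.

tau_b = 0.4667 (C=11, D=4), p = 0.272222, fail to reject H0.


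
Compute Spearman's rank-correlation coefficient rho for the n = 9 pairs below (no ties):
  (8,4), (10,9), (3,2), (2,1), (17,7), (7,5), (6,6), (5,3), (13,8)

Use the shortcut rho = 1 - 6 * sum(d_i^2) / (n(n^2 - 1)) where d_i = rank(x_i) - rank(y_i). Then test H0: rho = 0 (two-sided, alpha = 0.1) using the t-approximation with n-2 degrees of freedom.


Step 1: Rank x and y separately (midranks; no ties here).
rank(x): 8->6, 10->7, 3->2, 2->1, 17->9, 7->5, 6->4, 5->3, 13->8
rank(y): 4->4, 9->9, 2->2, 1->1, 7->7, 5->5, 6->6, 3->3, 8->8
Step 2: d_i = R_x(i) - R_y(i); compute d_i^2.
  (6-4)^2=4, (7-9)^2=4, (2-2)^2=0, (1-1)^2=0, (9-7)^2=4, (5-5)^2=0, (4-6)^2=4, (3-3)^2=0, (8-8)^2=0
sum(d^2) = 16.
Step 3: rho = 1 - 6*16 / (9*(9^2 - 1)) = 1 - 96/720 = 0.866667.
Step 4: Under H0, t = rho * sqrt((n-2)/(1-rho^2)) = 4.5962 ~ t(7).
Step 5: Two-sided p-value from the t-distribution with 7 df = 0.002495.
Step 6: alpha = 0.1. reject H0.

rho = 0.8667, p = 0.002495, reject H0 at alpha = 0.1.


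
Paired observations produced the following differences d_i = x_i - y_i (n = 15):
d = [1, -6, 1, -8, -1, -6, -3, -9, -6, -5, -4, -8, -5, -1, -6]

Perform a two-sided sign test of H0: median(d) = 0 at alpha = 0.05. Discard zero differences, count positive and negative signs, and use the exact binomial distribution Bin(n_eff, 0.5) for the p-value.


Step 1: Discard zero differences. Original n = 15; n_eff = number of nonzero differences = 15.
Nonzero differences (with sign): +1, -6, +1, -8, -1, -6, -3, -9, -6, -5, -4, -8, -5, -1, -6
Step 2: Count signs: positive = 2, negative = 13.
Step 3: Under H0: P(positive) = 0.5, so the number of positives S ~ Bin(15, 0.5).
Step 4: Two-sided exact p-value = sum of Bin(15,0.5) probabilities at or below the observed probability = 0.007385.
Step 5: alpha = 0.05. reject H0.

n_eff = 15, pos = 2, neg = 13, p = 0.007385, reject H0.


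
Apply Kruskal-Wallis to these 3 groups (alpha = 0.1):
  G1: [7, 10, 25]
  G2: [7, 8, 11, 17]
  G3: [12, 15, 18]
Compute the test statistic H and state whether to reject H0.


Step 1: Combine all N = 10 observations and assign midranks.
sorted (value, group, rank): (7,G1,1.5), (7,G2,1.5), (8,G2,3), (10,G1,4), (11,G2,5), (12,G3,6), (15,G3,7), (17,G2,8), (18,G3,9), (25,G1,10)
Step 2: Sum ranks within each group.
R_1 = 15.5 (n_1 = 3)
R_2 = 17.5 (n_2 = 4)
R_3 = 22 (n_3 = 3)
Step 3: H = 12/(N(N+1)) * sum(R_i^2/n_i) - 3(N+1)
     = 12/(10*11) * (15.5^2/3 + 17.5^2/4 + 22^2/3) - 3*11
     = 0.109091 * 317.979 - 33
     = 1.688636.
Step 4: Ties present; correction factor C = 1 - 6/(10^3 - 10) = 0.993939. Corrected H = 1.688636 / 0.993939 = 1.698933.
Step 5: Under H0, H ~ chi^2(2); p-value = 0.427643.
Step 6: alpha = 0.1. fail to reject H0.

H = 1.6989, df = 2, p = 0.427643, fail to reject H0.


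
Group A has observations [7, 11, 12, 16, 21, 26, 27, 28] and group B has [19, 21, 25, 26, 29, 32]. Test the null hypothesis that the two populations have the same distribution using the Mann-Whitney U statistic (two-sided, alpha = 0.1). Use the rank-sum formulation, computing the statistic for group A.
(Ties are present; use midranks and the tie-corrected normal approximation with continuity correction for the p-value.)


Step 1: Combine and sort all 14 observations; assign midranks.
sorted (value, group): (7,X), (11,X), (12,X), (16,X), (19,Y), (21,X), (21,Y), (25,Y), (26,X), (26,Y), (27,X), (28,X), (29,Y), (32,Y)
ranks: 7->1, 11->2, 12->3, 16->4, 19->5, 21->6.5, 21->6.5, 25->8, 26->9.5, 26->9.5, 27->11, 28->12, 29->13, 32->14
Step 2: Rank sum for X: R1 = 1 + 2 + 3 + 4 + 6.5 + 9.5 + 11 + 12 = 49.
Step 3: U_X = R1 - n1(n1+1)/2 = 49 - 8*9/2 = 49 - 36 = 13.
       U_Y = n1*n2 - U_X = 48 - 13 = 35.
Step 4: Ties are present, so use the tie-corrected normal approximation (with continuity correction) for the p-value.
Step 5: p-value = 0.174295; compare to alpha = 0.1. fail to reject H0.

U_X = 13, p = 0.174295, fail to reject H0 at alpha = 0.1.


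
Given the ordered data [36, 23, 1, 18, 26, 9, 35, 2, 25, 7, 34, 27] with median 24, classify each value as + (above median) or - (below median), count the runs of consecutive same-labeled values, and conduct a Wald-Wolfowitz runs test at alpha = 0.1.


Step 1: Compute median = 24; label A = above, B = below.
Labels in order: ABBBABABABAA  (n_A = 6, n_B = 6)
Step 2: Count runs R = 9.
Step 3: Under H0 (random ordering), E[R] = 2*n_A*n_B/(n_A+n_B) + 1 = 2*6*6/12 + 1 = 7.0000.
        Var[R] = 2*n_A*n_B*(2*n_A*n_B - n_A - n_B) / ((n_A+n_B)^2 * (n_A+n_B-1)) = 4320/1584 = 2.7273.
        SD[R] = 1.6514.
Step 4: Continuity-corrected z = (R - 0.5 - E[R]) / SD[R] = (9 - 0.5 - 7.0000) / 1.6514 = 0.9083.
Step 5: Two-sided p-value via normal approximation = 2*(1 - Phi(|z|)) = 0.363722.
Step 6: alpha = 0.1. fail to reject H0.

R = 9, z = 0.9083, p = 0.363722, fail to reject H0.
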